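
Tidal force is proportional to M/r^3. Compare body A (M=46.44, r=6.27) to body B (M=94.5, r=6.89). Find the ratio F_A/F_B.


Ratio = (M1/r1^3) / (M2/r2^3) = (46.44/6.27^3) / (94.5/6.89^3) = 0.6521

0.6521


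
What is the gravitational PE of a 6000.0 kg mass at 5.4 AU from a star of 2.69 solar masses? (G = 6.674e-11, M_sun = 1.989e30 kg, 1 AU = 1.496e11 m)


M = 2.69 * 1.989e30 kg = 5.35041e+30 kg; r = 5.4 AU * 1.496e11 m/AU = 8.0784e+11 m. U = -GM*m/r = -(6.674e-11 * 5.35041e+30 * 6000.0) / 8.0784e+11 = -2.652e+12

-2.652e+12 J


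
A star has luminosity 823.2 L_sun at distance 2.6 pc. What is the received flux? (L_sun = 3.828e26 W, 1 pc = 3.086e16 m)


F = L / (4*pi*d^2) = 3.151e+29 / (4*pi*(8.024e+16)^2) = 3.895e-06

3.895e-06 W/m^2


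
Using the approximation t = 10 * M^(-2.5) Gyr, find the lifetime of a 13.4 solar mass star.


t = 10 * M^(-2.5) = 10 * 13.4^(-2.5) = 0.0152

0.0152 Gyr


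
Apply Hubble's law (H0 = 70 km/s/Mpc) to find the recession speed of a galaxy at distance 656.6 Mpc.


v = H0 * d = 70 * 656.6 = 45962.0

45962.0 km/s


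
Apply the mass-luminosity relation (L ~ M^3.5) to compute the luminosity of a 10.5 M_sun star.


L/L_sun = (M/M_sun)^3.5 = 10.5^3.5 = 3751.1337

3751.1337 L_sun


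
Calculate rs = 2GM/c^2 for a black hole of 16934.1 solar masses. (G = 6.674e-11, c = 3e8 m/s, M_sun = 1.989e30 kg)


M = 16934.1 * 1.989e30 kg = 3.36819249e+34 kg. rs = 2GM/c^2 = 2 * 6.674e-11 * 3.36819249e+34 / (3e8)^2 = 4.995e+07

4.995e+07 m


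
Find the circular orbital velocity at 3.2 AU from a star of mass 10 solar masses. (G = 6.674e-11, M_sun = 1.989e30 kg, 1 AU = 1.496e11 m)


v = sqrt(GM/r) = sqrt(6.674e-11 * 1.989e+31 / 4.787e+11) = 52658.6483

52658.6483 m/s


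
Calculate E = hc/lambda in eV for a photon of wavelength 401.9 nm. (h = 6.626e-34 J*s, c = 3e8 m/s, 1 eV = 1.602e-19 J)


E = hc/lambda = 6.626e-34 * 3e8 / 4.019e-07 = 4.946e-19 J = 3.0874 eV

3.0874 eV


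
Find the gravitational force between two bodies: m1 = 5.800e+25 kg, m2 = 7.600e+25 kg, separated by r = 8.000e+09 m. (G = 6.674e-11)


F = G*m1*m2/r^2 = 6.674e-11 * 5.800e+25 * 7.600e+25 / (8.000e+09)^2 = 6.674e-11 * 4.408e+51 / 6.400e+19 = 4.597e+21

4.597e+21 N


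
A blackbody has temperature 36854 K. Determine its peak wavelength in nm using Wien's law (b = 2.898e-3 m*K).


lam_max = b / T = 2.898e-3 / 36854 = 7.863e-08 m = 78.6346 nm

78.6346 nm


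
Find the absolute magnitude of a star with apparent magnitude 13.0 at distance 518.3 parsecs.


M = m - 5*log10(d) + 5 = 13.0 - 5*log10(518.3) + 5 = 4.4271

4.4271


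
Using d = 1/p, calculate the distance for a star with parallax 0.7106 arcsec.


d = 1/p = 1/0.7106 = 1.4073

1.4073 pc


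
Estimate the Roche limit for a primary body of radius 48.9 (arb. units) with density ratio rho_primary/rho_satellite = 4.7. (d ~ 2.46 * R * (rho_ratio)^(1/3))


d_Roche = 2.46 * 48.9 * 4.7^(1/3) = 201.5007

201.5007


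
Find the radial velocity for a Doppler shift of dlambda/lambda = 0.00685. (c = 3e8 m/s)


v = (dlambda/lambda) * c = 0.00685 * 3e8 = 2.055e+06

2.055e+06 m/s


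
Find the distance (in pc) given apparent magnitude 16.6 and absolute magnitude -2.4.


d = 10^((m - M + 5)/5) = 10^((16.6 - -2.4 + 5)/5) = 63095.7344

63095.7344 pc


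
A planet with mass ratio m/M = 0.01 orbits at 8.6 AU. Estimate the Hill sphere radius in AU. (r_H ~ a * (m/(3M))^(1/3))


r_H = a * (m/3M)^(1/3) = 8.6 * (0.01/3)^(1/3) = 1.2847

1.2847 AU


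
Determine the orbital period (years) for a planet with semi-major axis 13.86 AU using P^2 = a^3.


P = a^(3/2) = 13.86^1.5 = 51.5994

51.5994 years


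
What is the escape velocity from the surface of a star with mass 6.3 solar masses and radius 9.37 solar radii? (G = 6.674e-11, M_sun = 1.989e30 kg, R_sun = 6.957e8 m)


M = 6.3 * 1.989e30 kg = 1.25307e+31 kg; R = 9.37 * 6.957e8 m = 6.518709e+09 m. v_esc = sqrt(2GM/R) = sqrt(2 * 6.674e-11 * 1.25307e+31 / 6.518709e+09) = 506541.4254

506541.4254 m/s


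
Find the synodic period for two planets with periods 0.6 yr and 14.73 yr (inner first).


1/P_syn = |1/P1 - 1/P2| = |1/0.6 - 1/14.73| => P_syn = 0.6255

0.6255 years


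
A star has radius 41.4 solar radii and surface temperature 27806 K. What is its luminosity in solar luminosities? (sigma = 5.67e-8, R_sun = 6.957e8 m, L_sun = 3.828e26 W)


R = 41.4 * 6.957e8 m = 2.880198e+10 m. L = 4*pi*R^2*sigma*T^4 = 4*pi*(2.880198e+10)^2 * 5.67e-8 * 27806^4 = 3.533390895e+32 W. L/L_sun = 3.533390895e+32 / 3.828e26 = 923038.3738

923038.3738 L_sun


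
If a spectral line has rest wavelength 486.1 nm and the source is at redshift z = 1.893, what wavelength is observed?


lam_obs = lam_emit * (1 + z) = 486.1 * (1 + 1.893) = 1406.2873

1406.2873 nm


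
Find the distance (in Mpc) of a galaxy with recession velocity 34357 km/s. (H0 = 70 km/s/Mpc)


d = v / H0 = 34357 / 70 = 490.8143

490.8143 Mpc


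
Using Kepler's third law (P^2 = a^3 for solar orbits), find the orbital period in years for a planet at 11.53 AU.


P = a^(3/2) = 11.53^1.5 = 39.1511

39.1511 years


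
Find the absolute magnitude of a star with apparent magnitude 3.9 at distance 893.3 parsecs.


M = m - 5*log10(d) + 5 = 3.9 - 5*log10(893.3) + 5 = -5.855

-5.855


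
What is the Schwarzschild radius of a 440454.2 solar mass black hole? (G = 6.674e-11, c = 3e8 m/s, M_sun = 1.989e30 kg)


M = 440454.2 * 1.989e30 kg = 8.760634038e+35 kg. rs = 2GM/c^2 = 2 * 6.674e-11 * 8.760634038e+35 / (3e8)^2 = 1.299e+09

1.299e+09 m


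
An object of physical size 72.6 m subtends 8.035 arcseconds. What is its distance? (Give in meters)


D = size / theta_rad, theta_rad = 8.035 * pi/(180*3600) = 3.895e-05, D = 1.864e+06

1.864e+06 m


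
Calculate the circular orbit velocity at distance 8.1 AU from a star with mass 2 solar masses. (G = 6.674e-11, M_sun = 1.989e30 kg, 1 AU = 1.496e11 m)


v = sqrt(GM/r) = sqrt(6.674e-11 * 3.978e+30 / 1.212e+12) = 14801.8904

14801.8904 m/s


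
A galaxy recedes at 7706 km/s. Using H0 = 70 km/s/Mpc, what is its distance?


d = v / H0 = 7706 / 70 = 110.0857

110.0857 Mpc


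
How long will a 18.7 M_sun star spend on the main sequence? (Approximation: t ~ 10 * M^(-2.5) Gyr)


t = 10 * M^(-2.5) = 10 * 18.7^(-2.5) = 0.0066

0.0066 Gyr


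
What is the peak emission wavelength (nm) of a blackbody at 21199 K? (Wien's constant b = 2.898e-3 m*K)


lam_max = b / T = 2.898e-3 / 21199 = 1.367e-07 m = 136.7046 nm

136.7046 nm


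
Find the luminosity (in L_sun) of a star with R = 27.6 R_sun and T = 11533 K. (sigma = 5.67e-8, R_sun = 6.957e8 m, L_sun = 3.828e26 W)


R = 27.6 * 6.957e8 m = 1.920132e+10 m. L = 4*pi*R^2*sigma*T^4 = 4*pi*(1.920132e+10)^2 * 5.67e-8 * 11533^4 = 4.647552045e+30 W. L/L_sun = 4.647552045e+30 / 3.828e26 = 12140.9406

12140.9406 L_sun


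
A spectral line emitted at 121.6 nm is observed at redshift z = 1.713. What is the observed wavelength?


lam_obs = lam_emit * (1 + z) = 121.6 * (1 + 1.713) = 329.9008

329.9008 nm


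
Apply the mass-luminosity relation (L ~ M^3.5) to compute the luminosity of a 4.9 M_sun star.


L/L_sun = (M/M_sun)^3.5 = 4.9^3.5 = 260.4272

260.4272 L_sun


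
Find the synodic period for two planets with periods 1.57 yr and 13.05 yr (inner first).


1/P_syn = |1/P1 - 1/P2| = |1/1.57 - 1/13.05| => P_syn = 1.7847

1.7847 years


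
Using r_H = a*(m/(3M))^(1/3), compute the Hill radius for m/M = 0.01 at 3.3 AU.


r_H = a * (m/3M)^(1/3) = 3.3 * (0.01/3)^(1/3) = 0.493

0.493 AU


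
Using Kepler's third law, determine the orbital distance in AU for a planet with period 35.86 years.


a = P^(2/3) = 35.86^(2/3) = 10.8744

10.8744 AU


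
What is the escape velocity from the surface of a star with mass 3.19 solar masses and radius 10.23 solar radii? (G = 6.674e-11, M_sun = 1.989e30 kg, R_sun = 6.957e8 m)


M = 3.19 * 1.989e30 kg = 6.34491e+30 kg; R = 10.23 * 6.957e8 m = 7.117011e+09 m. v_esc = sqrt(2GM/R) = sqrt(2 * 6.674e-11 * 6.34491e+30 / 7.117011e+09) = 344962.6008

344962.6008 m/s


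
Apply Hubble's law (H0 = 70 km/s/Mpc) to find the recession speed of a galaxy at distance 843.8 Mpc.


v = H0 * d = 70 * 843.8 = 59066.0

59066.0 km/s


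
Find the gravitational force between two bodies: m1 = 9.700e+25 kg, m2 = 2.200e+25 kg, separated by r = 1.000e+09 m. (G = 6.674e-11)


F = G*m1*m2/r^2 = 6.674e-11 * 9.700e+25 * 2.200e+25 / (1.000e+09)^2 = 6.674e-11 * 2.134e+51 / 1.000e+18 = 1.424e+23

1.424e+23 N


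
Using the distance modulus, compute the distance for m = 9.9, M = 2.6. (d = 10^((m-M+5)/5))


d = 10^((m - M + 5)/5) = 10^((9.9 - 2.6 + 5)/5) = 288.4032

288.4032 pc


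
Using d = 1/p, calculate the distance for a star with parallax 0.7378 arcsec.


d = 1/p = 1/0.7378 = 1.3554

1.3554 pc


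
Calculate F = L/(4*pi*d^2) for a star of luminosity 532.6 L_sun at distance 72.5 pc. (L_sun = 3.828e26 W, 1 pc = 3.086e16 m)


F = L / (4*pi*d^2) = 2.039e+29 / (4*pi*(2.237e+18)^2) = 3.241e-09

3.241e-09 W/m^2


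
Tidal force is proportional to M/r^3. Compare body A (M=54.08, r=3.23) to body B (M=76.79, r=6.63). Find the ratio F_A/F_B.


Ratio = (M1/r1^3) / (M2/r2^3) = (54.08/3.23^3) / (76.79/6.63^3) = 6.0907

6.0907


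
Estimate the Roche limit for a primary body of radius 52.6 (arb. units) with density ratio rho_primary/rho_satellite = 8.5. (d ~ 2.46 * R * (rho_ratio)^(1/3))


d_Roche = 2.46 * 52.6 * 8.5^(1/3) = 264.0749

264.0749


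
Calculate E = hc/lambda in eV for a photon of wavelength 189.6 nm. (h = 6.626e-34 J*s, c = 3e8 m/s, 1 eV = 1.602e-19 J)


E = hc/lambda = 6.626e-34 * 3e8 / 1.896e-07 = 1.048e-18 J = 6.5444 eV

6.5444 eV


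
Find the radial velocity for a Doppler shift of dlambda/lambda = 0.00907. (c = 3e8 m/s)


v = (dlambda/lambda) * c = 0.00907 * 3e8 = 2.721e+06

2.721e+06 m/s


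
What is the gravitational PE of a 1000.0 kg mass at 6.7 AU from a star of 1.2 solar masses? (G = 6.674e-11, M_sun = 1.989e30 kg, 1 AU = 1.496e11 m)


M = 1.2 * 1.989e30 kg = 2.3868e+30 kg; r = 6.7 AU * 1.496e11 m/AU = 1.00232e+12 m. U = -GM*m/r = -(6.674e-11 * 2.3868e+30 * 1000.0) / 1.00232e+12 = -1.589e+11

-1.589e+11 J


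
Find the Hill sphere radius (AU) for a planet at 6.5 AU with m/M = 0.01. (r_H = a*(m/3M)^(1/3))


r_H = a * (m/3M)^(1/3) = 6.5 * (0.01/3)^(1/3) = 0.971

0.971 AU


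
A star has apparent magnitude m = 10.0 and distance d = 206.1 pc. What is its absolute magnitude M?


M = m - 5*log10(d) + 5 = 10.0 - 5*log10(206.1) + 5 = 3.4296

3.4296


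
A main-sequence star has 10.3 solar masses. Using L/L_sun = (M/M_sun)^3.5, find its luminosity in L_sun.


L/L_sun = (M/M_sun)^3.5 = 10.3^3.5 = 3506.9558

3506.9558 L_sun


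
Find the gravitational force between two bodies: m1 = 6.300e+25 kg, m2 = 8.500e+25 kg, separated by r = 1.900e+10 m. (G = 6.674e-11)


F = G*m1*m2/r^2 = 6.674e-11 * 6.300e+25 * 8.500e+25 / (1.900e+10)^2 = 6.674e-11 * 5.355e+51 / 3.610e+20 = 9.900e+20

9.900e+20 N


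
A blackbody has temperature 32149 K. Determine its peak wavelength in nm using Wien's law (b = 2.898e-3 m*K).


lam_max = b / T = 2.898e-3 / 32149 = 9.014e-08 m = 90.1428 nm

90.1428 nm


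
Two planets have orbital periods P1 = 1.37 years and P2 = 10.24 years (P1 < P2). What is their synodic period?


1/P_syn = |1/P1 - 1/P2| = |1/1.37 - 1/10.24| => P_syn = 1.5816

1.5816 years


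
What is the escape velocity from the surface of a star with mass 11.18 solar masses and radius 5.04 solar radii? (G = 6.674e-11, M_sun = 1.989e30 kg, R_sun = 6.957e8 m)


M = 11.18 * 1.989e30 kg = 2.223702e+31 kg; R = 5.04 * 6.957e8 m = 3.506328e+09 m. v_esc = sqrt(2GM/R) = sqrt(2 * 6.674e-11 * 2.223702e+31 / 3.506328e+09) = 920068.4157

920068.4157 m/s


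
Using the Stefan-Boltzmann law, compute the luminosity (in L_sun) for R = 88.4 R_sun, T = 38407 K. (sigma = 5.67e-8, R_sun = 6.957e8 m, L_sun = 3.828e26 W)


R = 88.4 * 6.957e8 m = 6.149988e+10 m. L = 4*pi*R^2*sigma*T^4 = 4*pi*(6.149988e+10)^2 * 5.67e-8 * 38407^4 = 5.863852012e+33 W. L/L_sun = 5.863852012e+33 / 3.828e26 = 1.532e+07

1.532e+07 L_sun


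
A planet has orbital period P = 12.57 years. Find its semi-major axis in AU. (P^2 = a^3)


a = P^(2/3) = 12.57^(2/3) = 5.4062

5.4062 AU


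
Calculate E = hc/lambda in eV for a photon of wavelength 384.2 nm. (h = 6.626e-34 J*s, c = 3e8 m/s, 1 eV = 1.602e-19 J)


E = hc/lambda = 6.626e-34 * 3e8 / 3.842e-07 = 5.174e-19 J = 3.2296 eV

3.2296 eV


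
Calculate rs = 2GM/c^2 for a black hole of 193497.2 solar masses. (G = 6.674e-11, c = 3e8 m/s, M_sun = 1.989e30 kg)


M = 193497.2 * 1.989e30 kg = 3.848659308e+35 kg. rs = 2GM/c^2 = 2 * 6.674e-11 * 3.848659308e+35 / (3e8)^2 = 5.708e+08

5.708e+08 m


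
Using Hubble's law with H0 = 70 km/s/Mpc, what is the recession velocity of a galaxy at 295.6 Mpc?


v = H0 * d = 70 * 295.6 = 20692.0

20692.0 km/s


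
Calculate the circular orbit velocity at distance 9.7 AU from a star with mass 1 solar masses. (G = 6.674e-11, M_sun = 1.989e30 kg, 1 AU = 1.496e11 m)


v = sqrt(GM/r) = sqrt(6.674e-11 * 1.989e+30 / 1.451e+12) = 9564.4242

9564.4242 m/s


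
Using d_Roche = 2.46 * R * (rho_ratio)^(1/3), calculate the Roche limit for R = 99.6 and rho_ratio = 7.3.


d_Roche = 2.46 * 99.6 * 7.3^(1/3) = 475.301

475.301


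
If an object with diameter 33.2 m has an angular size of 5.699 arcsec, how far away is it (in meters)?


D = size / theta_rad, theta_rad = 5.699 * pi/(180*3600) = 2.763e-05, D = 1.202e+06

1.202e+06 m


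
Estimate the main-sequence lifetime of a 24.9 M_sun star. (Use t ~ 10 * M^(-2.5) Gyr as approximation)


t = 10 * M^(-2.5) = 10 * 24.9^(-2.5) = 0.0032

0.0032 Gyr


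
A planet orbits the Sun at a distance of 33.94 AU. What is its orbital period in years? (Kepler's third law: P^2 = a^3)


P = a^(3/2) = 33.94^1.5 = 197.7278

197.7278 years


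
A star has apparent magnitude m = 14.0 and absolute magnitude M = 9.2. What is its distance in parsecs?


d = 10^((m - M + 5)/5) = 10^((14.0 - 9.2 + 5)/5) = 91.2011

91.2011 pc


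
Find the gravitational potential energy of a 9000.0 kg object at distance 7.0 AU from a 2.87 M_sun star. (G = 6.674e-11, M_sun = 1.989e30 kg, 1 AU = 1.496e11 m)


M = 2.87 * 1.989e30 kg = 5.70843e+30 kg; r = 7.0 AU * 1.496e11 m/AU = 1.0472e+12 m. U = -GM*m/r = -(6.674e-11 * 5.70843e+30 * 9000.0) / 1.0472e+12 = -3.274e+12

-3.274e+12 J


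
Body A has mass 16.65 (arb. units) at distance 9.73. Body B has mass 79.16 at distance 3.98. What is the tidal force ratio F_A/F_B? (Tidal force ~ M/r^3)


Ratio = (M1/r1^3) / (M2/r2^3) = (16.65/9.73^3) / (79.16/3.98^3) = 0.0144

0.0144


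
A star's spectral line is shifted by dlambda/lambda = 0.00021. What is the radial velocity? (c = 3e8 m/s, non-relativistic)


v = (dlambda/lambda) * c = 0.00021 * 3e8 = 63000.0

63000.0 m/s


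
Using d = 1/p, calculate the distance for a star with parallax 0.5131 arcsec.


d = 1/p = 1/0.5131 = 1.9489

1.9489 pc


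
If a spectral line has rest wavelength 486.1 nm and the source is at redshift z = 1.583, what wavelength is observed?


lam_obs = lam_emit * (1 + z) = 486.1 * (1 + 1.583) = 1255.5963

1255.5963 nm


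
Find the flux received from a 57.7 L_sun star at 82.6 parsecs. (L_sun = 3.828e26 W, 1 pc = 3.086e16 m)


F = L / (4*pi*d^2) = 2.209e+28 / (4*pi*(2.549e+18)^2) = 2.705e-10

2.705e-10 W/m^2


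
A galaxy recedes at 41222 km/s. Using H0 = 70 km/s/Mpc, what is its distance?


d = v / H0 = 41222 / 70 = 588.8857

588.8857 Mpc


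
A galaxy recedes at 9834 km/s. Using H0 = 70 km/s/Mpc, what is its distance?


d = v / H0 = 9834 / 70 = 140.4857

140.4857 Mpc


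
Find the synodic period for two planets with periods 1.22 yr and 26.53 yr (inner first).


1/P_syn = |1/P1 - 1/P2| = |1/1.22 - 1/26.53| => P_syn = 1.2788

1.2788 years


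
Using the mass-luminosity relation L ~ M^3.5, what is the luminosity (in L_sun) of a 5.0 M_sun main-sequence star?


L/L_sun = (M/M_sun)^3.5 = 5.0^3.5 = 279.5085

279.5085 L_sun


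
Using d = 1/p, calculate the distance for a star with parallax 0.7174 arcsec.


d = 1/p = 1/0.7174 = 1.3939

1.3939 pc


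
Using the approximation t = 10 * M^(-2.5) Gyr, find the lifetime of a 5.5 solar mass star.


t = 10 * M^(-2.5) = 10 * 5.5^(-2.5) = 0.141

0.141 Gyr


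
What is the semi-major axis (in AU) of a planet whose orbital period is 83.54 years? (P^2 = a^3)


a = P^(2/3) = 83.54^(2/3) = 19.1101

19.1101 AU


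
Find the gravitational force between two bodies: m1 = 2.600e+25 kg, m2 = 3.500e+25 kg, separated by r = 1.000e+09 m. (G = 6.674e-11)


F = G*m1*m2/r^2 = 6.674e-11 * 2.600e+25 * 3.500e+25 / (1.000e+09)^2 = 6.674e-11 * 9.100e+50 / 1.000e+18 = 6.073e+22

6.073e+22 N


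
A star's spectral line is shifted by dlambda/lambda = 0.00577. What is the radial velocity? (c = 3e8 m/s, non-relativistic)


v = (dlambda/lambda) * c = 0.00577 * 3e8 = 1.731e+06

1.731e+06 m/s


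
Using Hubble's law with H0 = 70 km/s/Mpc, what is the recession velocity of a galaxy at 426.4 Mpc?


v = H0 * d = 70 * 426.4 = 29848.0

29848.0 km/s


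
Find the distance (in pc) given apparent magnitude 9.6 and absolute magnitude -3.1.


d = 10^((m - M + 5)/5) = 10^((9.6 - -3.1 + 5)/5) = 3467.3685

3467.3685 pc


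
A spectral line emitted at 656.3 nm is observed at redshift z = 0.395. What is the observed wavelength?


lam_obs = lam_emit * (1 + z) = 656.3 * (1 + 0.395) = 915.5385

915.5385 nm


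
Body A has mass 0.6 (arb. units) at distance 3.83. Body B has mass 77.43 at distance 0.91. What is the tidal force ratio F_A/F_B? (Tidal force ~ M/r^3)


Ratio = (M1/r1^3) / (M2/r2^3) = (0.6/3.83^3) / (77.43/0.91^3) = 1.039e-04

1.039e-04


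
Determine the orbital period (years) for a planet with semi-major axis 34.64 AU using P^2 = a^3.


P = a^(3/2) = 34.64^1.5 = 203.8763

203.8763 years


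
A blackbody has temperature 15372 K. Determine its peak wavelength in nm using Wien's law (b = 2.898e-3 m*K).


lam_max = b / T = 2.898e-3 / 15372 = 1.885e-07 m = 188.5246 nm

188.5246 nm


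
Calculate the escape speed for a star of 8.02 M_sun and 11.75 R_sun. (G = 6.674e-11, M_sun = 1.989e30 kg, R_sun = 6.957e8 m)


M = 8.02 * 1.989e30 kg = 1.595178e+31 kg; R = 11.75 * 6.957e8 m = 8.174475e+09 m. v_esc = sqrt(2GM/R) = sqrt(2 * 6.674e-11 * 1.595178e+31 / 8.174475e+09) = 510367.1813

510367.1813 m/s


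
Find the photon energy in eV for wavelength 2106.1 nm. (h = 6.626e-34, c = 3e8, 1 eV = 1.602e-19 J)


E = hc/lambda = 6.626e-34 * 3e8 / 2.106e-06 = 9.438e-20 J = 0.5892 eV

0.5892 eV


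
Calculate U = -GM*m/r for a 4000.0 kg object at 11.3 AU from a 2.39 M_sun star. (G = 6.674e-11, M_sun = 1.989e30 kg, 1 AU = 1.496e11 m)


M = 2.39 * 1.989e30 kg = 4.75371e+30 kg; r = 11.3 AU * 1.496e11 m/AU = 1.69048e+12 m. U = -GM*m/r = -(6.674e-11 * 4.75371e+30 * 4000.0) / 1.69048e+12 = -7.507e+11

-7.507e+11 J


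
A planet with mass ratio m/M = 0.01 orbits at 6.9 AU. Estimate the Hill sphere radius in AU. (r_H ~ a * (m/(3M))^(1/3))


r_H = a * (m/3M)^(1/3) = 6.9 * (0.01/3)^(1/3) = 1.0307

1.0307 AU


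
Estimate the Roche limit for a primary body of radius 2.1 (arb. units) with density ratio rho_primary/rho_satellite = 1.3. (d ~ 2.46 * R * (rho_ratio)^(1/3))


d_Roche = 2.46 * 2.1 * 1.3^(1/3) = 5.6381

5.6381


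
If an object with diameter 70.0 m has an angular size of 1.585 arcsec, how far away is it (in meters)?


D = size / theta_rad, theta_rad = 1.585 * pi/(180*3600) = 7.684e-06, D = 9.109e+06

9.109e+06 m


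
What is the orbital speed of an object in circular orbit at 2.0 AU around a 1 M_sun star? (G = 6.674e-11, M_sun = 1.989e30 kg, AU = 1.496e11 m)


v = sqrt(GM/r) = sqrt(6.674e-11 * 1.989e+30 / 2.992e+11) = 21063.4593

21063.4593 m/s


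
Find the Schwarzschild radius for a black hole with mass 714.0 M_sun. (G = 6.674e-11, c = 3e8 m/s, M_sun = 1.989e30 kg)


M = 714.0 * 1.989e30 kg = 1.420146e+33 kg. rs = 2GM/c^2 = 2 * 6.674e-11 * 1.420146e+33 / (3e8)^2 = 2.106e+06

2.106e+06 m


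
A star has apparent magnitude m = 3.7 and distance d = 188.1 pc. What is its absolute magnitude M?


M = m - 5*log10(d) + 5 = 3.7 - 5*log10(188.1) + 5 = -2.6719

-2.6719


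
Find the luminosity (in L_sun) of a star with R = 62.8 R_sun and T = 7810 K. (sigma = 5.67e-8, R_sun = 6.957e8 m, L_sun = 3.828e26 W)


R = 62.8 * 6.957e8 m = 4.368996e+10 m. L = 4*pi*R^2*sigma*T^4 = 4*pi*(4.368996e+10)^2 * 5.67e-8 * 7810^4 = 5.060114599e+30 W. L/L_sun = 5.060114599e+30 / 3.828e26 = 13218.6902

13218.6902 L_sun


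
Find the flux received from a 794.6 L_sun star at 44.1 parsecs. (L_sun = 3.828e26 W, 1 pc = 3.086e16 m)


F = L / (4*pi*d^2) = 3.042e+29 / (4*pi*(1.361e+18)^2) = 1.307e-08

1.307e-08 W/m^2


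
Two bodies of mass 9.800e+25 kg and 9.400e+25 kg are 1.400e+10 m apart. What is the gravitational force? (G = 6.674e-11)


F = G*m1*m2/r^2 = 6.674e-11 * 9.800e+25 * 9.400e+25 / (1.400e+10)^2 = 6.674e-11 * 9.212e+51 / 1.960e+20 = 3.137e+21

3.137e+21 N


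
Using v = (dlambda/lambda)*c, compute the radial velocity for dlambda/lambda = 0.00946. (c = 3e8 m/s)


v = (dlambda/lambda) * c = 0.00946 * 3e8 = 2.838e+06

2.838e+06 m/s


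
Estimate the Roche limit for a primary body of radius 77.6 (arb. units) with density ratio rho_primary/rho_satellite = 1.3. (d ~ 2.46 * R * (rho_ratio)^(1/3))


d_Roche = 2.46 * 77.6 * 1.3^(1/3) = 208.3425

208.3425


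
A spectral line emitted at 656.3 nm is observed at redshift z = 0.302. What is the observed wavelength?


lam_obs = lam_emit * (1 + z) = 656.3 * (1 + 0.302) = 854.5026

854.5026 nm


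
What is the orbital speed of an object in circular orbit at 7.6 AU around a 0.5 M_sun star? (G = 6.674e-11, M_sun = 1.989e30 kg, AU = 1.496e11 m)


v = sqrt(GM/r) = sqrt(6.674e-11 * 9.945e+29 / 1.137e+12) = 7640.5197

7640.5197 m/s


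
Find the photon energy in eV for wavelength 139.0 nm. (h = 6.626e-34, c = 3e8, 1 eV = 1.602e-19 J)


E = hc/lambda = 6.626e-34 * 3e8 / 1.390e-07 = 1.430e-18 J = 8.9268 eV

8.9268 eV


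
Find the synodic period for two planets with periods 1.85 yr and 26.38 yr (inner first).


1/P_syn = |1/P1 - 1/P2| = |1/1.85 - 1/26.38| => P_syn = 1.9895

1.9895 years


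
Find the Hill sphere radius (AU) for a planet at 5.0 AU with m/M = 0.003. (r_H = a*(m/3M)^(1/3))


r_H = a * (m/3M)^(1/3) = 5.0 * (0.003/3)^(1/3) = 0.5

0.5 AU


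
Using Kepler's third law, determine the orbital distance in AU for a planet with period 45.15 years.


a = P^(2/3) = 45.15^(2/3) = 12.6796

12.6796 AU


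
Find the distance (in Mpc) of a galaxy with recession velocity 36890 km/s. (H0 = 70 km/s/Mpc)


d = v / H0 = 36890 / 70 = 527.0

527.0 Mpc


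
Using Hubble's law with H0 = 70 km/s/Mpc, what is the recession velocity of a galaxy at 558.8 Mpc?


v = H0 * d = 70 * 558.8 = 39116.0

39116.0 km/s


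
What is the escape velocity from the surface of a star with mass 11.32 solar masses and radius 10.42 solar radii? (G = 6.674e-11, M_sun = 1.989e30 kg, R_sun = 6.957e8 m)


M = 11.32 * 1.989e30 kg = 2.251548e+31 kg; R = 10.42 * 6.957e8 m = 7.249194e+09 m. v_esc = sqrt(2GM/R) = sqrt(2 * 6.674e-11 * 2.251548e+31 / 7.249194e+09) = 643878.3802

643878.3802 m/s


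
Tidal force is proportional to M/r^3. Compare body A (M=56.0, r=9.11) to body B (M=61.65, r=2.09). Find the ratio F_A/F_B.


Ratio = (M1/r1^3) / (M2/r2^3) = (56.0/9.11^3) / (61.65/2.09^3) = 0.011

0.011


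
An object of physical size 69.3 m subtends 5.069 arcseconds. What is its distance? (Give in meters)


D = size / theta_rad, theta_rad = 5.069 * pi/(180*3600) = 2.458e-05, D = 2.820e+06

2.820e+06 m


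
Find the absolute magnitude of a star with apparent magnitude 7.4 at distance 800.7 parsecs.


M = m - 5*log10(d) + 5 = 7.4 - 5*log10(800.7) + 5 = -2.1173

-2.1173


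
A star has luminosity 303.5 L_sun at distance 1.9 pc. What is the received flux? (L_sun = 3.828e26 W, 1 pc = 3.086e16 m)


F = L / (4*pi*d^2) = 1.162e+29 / (4*pi*(5.863e+16)^2) = 2.689e-06

2.689e-06 W/m^2


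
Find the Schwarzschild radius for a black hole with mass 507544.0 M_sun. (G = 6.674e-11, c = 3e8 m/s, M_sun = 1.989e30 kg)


M = 507544.0 * 1.989e30 kg = 1.009505016e+36 kg. rs = 2GM/c^2 = 2 * 6.674e-11 * 1.009505016e+36 / (3e8)^2 = 1.497e+09

1.497e+09 m


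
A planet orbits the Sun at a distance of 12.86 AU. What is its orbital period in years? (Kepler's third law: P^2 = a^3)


P = a^(3/2) = 12.86^1.5 = 46.117

46.117 years


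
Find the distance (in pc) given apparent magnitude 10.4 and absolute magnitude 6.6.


d = 10^((m - M + 5)/5) = 10^((10.4 - 6.6 + 5)/5) = 57.544

57.544 pc


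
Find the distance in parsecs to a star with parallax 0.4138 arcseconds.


d = 1/p = 1/0.4138 = 2.4166

2.4166 pc


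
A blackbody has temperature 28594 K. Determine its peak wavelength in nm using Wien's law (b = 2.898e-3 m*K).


lam_max = b / T = 2.898e-3 / 28594 = 1.013e-07 m = 101.3499 nm

101.3499 nm


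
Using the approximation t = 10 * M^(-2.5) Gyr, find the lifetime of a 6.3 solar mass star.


t = 10 * M^(-2.5) = 10 * 6.3^(-2.5) = 0.1004

0.1004 Gyr


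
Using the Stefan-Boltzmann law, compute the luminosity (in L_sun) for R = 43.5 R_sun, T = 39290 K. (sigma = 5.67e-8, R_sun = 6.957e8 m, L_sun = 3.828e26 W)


R = 43.5 * 6.957e8 m = 3.026295e+10 m. L = 4*pi*R^2*sigma*T^4 = 4*pi*(3.026295e+10)^2 * 5.67e-8 * 39290^4 = 1.55504714e+33 W. L/L_sun = 1.55504714e+33 / 3.828e26 = 4.062e+06

4.062e+06 L_sun


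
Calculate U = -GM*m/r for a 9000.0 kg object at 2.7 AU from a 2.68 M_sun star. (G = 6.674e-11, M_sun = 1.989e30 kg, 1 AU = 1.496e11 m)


M = 2.68 * 1.989e30 kg = 5.33052e+30 kg; r = 2.7 AU * 1.496e11 m/AU = 4.0392e+11 m. U = -GM*m/r = -(6.674e-11 * 5.33052e+30 * 9000.0) / 4.0392e+11 = -7.927e+12

-7.927e+12 J


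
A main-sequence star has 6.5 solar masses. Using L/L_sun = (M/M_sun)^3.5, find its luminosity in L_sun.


L/L_sun = (M/M_sun)^3.5 = 6.5^3.5 = 700.1591

700.1591 L_sun


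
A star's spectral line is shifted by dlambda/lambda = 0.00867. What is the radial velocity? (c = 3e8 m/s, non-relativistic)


v = (dlambda/lambda) * c = 0.00867 * 3e8 = 2.601e+06

2.601e+06 m/s


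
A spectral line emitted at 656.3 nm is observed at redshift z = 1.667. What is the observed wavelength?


lam_obs = lam_emit * (1 + z) = 656.3 * (1 + 1.667) = 1750.3521

1750.3521 nm


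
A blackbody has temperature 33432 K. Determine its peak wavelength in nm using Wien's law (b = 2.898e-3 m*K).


lam_max = b / T = 2.898e-3 / 33432 = 8.668e-08 m = 86.6834 nm

86.6834 nm


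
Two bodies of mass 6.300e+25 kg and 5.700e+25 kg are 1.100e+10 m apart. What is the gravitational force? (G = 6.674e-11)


F = G*m1*m2/r^2 = 6.674e-11 * 6.300e+25 * 5.700e+25 / (1.100e+10)^2 = 6.674e-11 * 3.591e+51 / 1.210e+20 = 1.981e+21

1.981e+21 N


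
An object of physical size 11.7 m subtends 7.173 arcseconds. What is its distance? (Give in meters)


D = size / theta_rad, theta_rad = 7.173 * pi/(180*3600) = 3.478e-05, D = 336441.9675

336441.9675 m


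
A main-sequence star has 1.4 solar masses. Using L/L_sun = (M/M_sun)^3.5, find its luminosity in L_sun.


L/L_sun = (M/M_sun)^3.5 = 1.4^3.5 = 3.2467

3.2467 L_sun


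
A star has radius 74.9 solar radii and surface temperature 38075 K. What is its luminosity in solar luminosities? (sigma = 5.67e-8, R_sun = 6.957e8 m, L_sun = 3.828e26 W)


R = 74.9 * 6.957e8 m = 5.210793e+10 m. L = 4*pi*R^2*sigma*T^4 = 4*pi*(5.210793e+10)^2 * 5.67e-8 * 38075^4 = 4.065932955e+33 W. L/L_sun = 4.065932955e+33 / 3.828e26 = 1.062e+07

1.062e+07 L_sun


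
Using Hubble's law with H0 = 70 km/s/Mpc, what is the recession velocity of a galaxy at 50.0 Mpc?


v = H0 * d = 70 * 50.0 = 3500.0

3500.0 km/s


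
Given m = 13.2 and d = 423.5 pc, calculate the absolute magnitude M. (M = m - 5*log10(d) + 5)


M = m - 5*log10(d) + 5 = 13.2 - 5*log10(423.5) + 5 = 5.0657

5.0657


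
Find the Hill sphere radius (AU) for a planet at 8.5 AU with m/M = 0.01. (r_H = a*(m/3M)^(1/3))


r_H = a * (m/3M)^(1/3) = 8.5 * (0.01/3)^(1/3) = 1.2697

1.2697 AU


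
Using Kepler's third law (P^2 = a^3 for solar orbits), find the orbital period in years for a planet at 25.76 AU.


P = a^(3/2) = 25.76^1.5 = 130.7431

130.7431 years


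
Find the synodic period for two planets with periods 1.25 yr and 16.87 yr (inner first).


1/P_syn = |1/P1 - 1/P2| = |1/1.25 - 1/16.87| => P_syn = 1.35

1.35 years


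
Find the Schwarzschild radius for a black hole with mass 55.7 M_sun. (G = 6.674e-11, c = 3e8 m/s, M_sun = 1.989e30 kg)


M = 55.7 * 1.989e30 kg = 1.107873e+32 kg. rs = 2GM/c^2 = 2 * 6.674e-11 * 1.107873e+32 / (3e8)^2 = 164309.8756

164309.8756 m


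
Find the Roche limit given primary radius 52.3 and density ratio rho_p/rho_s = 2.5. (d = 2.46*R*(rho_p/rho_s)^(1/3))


d_Roche = 2.46 * 52.3 * 2.5^(1/3) = 174.6158

174.6158


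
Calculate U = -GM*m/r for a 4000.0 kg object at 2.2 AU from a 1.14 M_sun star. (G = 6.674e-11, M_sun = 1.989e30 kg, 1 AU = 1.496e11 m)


M = 1.14 * 1.989e30 kg = 2.26746e+30 kg; r = 2.2 AU * 1.496e11 m/AU = 3.2912e+11 m. U = -GM*m/r = -(6.674e-11 * 2.26746e+30 * 4000.0) / 3.2912e+11 = -1.839e+12

-1.839e+12 J


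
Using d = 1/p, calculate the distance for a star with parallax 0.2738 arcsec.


d = 1/p = 1/0.2738 = 3.6523

3.6523 pc


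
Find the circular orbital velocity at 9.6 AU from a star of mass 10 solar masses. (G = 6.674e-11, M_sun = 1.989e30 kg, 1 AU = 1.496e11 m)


v = sqrt(GM/r) = sqrt(6.674e-11 * 1.989e+31 / 1.436e+12) = 30402.4848

30402.4848 m/s


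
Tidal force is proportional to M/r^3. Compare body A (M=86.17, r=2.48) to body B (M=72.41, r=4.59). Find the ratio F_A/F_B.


Ratio = (M1/r1^3) / (M2/r2^3) = (86.17/2.48^3) / (72.41/4.59^3) = 7.5447

7.5447


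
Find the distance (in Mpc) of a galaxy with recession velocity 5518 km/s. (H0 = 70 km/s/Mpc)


d = v / H0 = 5518 / 70 = 78.8286

78.8286 Mpc


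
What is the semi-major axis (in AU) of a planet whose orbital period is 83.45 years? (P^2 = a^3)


a = P^(2/3) = 83.45^(2/3) = 19.0964

19.0964 AU


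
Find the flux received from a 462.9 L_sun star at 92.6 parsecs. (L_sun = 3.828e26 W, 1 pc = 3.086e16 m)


F = L / (4*pi*d^2) = 1.772e+29 / (4*pi*(2.858e+18)^2) = 1.727e-09

1.727e-09 W/m^2


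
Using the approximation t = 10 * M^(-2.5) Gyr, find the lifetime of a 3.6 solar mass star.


t = 10 * M^(-2.5) = 10 * 3.6^(-2.5) = 0.4067

0.4067 Gyr


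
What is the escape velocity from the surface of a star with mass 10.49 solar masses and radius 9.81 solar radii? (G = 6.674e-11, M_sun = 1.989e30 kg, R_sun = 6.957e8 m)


M = 10.49 * 1.989e30 kg = 2.086461e+31 kg; R = 9.81 * 6.957e8 m = 6.824817e+09 m. v_esc = sqrt(2GM/R) = sqrt(2 * 6.674e-11 * 2.086461e+31 / 6.824817e+09) = 638804.1506

638804.1506 m/s


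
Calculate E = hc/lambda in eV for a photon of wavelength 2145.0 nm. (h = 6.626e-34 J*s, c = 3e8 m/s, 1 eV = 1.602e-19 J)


E = hc/lambda = 6.626e-34 * 3e8 / 2.145e-06 = 9.267e-20 J = 0.5785 eV

0.5785 eV


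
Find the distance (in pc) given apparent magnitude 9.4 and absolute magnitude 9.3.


d = 10^((m - M + 5)/5) = 10^((9.4 - 9.3 + 5)/5) = 10.4713

10.4713 pc


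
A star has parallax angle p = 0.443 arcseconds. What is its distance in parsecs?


d = 1/p = 1/0.443 = 2.2573

2.2573 pc


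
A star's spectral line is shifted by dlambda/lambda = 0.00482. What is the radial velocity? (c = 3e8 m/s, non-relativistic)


v = (dlambda/lambda) * c = 0.00482 * 3e8 = 1.446e+06

1.446e+06 m/s


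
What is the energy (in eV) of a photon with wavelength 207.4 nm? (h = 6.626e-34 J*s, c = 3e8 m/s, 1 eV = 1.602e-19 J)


E = hc/lambda = 6.626e-34 * 3e8 / 2.074e-07 = 9.584e-19 J = 5.9828 eV

5.9828 eV


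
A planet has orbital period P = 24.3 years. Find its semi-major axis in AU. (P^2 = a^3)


a = P^(2/3) = 24.3^(2/3) = 8.3895

8.3895 AU


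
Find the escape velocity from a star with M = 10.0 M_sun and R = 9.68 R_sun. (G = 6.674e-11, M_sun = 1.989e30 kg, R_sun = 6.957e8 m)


M = 10.0 * 1.989e30 kg = 1.989e+31 kg; R = 9.68 * 6.957e8 m = 6.734376e+09 m. v_esc = sqrt(2GM/R) = sqrt(2 * 6.674e-11 * 1.989e+31 / 6.734376e+09) = 627880.2322

627880.2322 m/s


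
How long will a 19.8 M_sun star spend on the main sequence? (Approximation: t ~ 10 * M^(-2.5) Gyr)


t = 10 * M^(-2.5) = 10 * 19.8^(-2.5) = 0.0057

0.0057 Gyr


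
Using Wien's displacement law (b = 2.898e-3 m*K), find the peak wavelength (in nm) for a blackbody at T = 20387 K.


lam_max = b / T = 2.898e-3 / 20387 = 1.421e-07 m = 142.1494 nm

142.1494 nm


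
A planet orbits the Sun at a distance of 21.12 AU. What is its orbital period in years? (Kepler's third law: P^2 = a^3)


P = a^(3/2) = 21.12^1.5 = 97.0601

97.0601 years


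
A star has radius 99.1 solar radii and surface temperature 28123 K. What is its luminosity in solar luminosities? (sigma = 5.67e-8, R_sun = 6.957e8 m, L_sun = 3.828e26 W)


R = 99.1 * 6.957e8 m = 6.894387e+10 m. L = 4*pi*R^2*sigma*T^4 = 4*pi*(6.894387e+10)^2 * 5.67e-8 * 28123^4 = 2.118511501e+33 W. L/L_sun = 2.118511501e+33 / 3.828e26 = 5.534e+06

5.534e+06 L_sun


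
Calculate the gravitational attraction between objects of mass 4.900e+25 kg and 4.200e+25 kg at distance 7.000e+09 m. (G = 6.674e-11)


F = G*m1*m2/r^2 = 6.674e-11 * 4.900e+25 * 4.200e+25 / (7.000e+09)^2 = 6.674e-11 * 2.058e+51 / 4.900e+19 = 2.803e+21

2.803e+21 N


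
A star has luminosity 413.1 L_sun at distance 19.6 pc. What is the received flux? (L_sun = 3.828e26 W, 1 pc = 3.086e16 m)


F = L / (4*pi*d^2) = 1.581e+29 / (4*pi*(6.049e+17)^2) = 3.440e-08

3.440e-08 W/m^2


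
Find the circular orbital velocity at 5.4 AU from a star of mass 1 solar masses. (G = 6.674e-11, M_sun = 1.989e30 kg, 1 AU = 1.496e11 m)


v = sqrt(GM/r) = sqrt(6.674e-11 * 1.989e+30 / 8.078e+11) = 12818.8131

12818.8131 m/s


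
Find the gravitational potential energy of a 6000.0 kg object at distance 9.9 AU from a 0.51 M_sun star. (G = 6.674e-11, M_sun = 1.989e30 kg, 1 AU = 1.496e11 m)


M = 0.51 * 1.989e30 kg = 1.01439e+30 kg; r = 9.9 AU * 1.496e11 m/AU = 1.48104e+12 m. U = -GM*m/r = -(6.674e-11 * 1.01439e+30 * 6000.0) / 1.48104e+12 = -2.743e+11

-2.743e+11 J


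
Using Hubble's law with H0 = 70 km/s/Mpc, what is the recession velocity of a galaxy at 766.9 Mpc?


v = H0 * d = 70 * 766.9 = 53683.0

53683.0 km/s


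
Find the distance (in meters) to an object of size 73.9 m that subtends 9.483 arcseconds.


D = size / theta_rad, theta_rad = 9.483 * pi/(180*3600) = 4.597e-05, D = 1.607e+06

1.607e+06 m


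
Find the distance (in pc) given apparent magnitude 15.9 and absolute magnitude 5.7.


d = 10^((m - M + 5)/5) = 10^((15.9 - 5.7 + 5)/5) = 1096.4782

1096.4782 pc


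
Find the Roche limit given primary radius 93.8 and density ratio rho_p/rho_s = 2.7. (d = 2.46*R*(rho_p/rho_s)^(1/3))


d_Roche = 2.46 * 93.8 * 2.7^(1/3) = 321.3112

321.3112


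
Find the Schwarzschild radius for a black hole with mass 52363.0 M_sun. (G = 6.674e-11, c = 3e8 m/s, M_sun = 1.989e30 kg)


M = 52363.0 * 1.989e30 kg = 1.04150007e+35 kg. rs = 2GM/c^2 = 2 * 6.674e-11 * 1.04150007e+35 / (3e8)^2 = 1.545e+08

1.545e+08 m


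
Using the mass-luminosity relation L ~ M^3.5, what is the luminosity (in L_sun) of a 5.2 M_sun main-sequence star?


L/L_sun = (M/M_sun)^3.5 = 5.2^3.5 = 320.6356

320.6356 L_sun


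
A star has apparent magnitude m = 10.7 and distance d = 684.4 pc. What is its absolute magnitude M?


M = m - 5*log10(d) + 5 = 10.7 - 5*log10(684.4) + 5 = 1.5234

1.5234


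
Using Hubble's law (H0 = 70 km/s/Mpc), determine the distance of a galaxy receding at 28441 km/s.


d = v / H0 = 28441 / 70 = 406.3

406.3 Mpc


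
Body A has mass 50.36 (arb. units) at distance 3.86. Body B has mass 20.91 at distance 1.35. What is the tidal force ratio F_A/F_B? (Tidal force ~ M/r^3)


Ratio = (M1/r1^3) / (M2/r2^3) = (50.36/3.86^3) / (20.91/1.35^3) = 0.103

0.103


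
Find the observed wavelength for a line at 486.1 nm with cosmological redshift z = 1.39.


lam_obs = lam_emit * (1 + z) = 486.1 * (1 + 1.39) = 1161.779

1161.779 nm


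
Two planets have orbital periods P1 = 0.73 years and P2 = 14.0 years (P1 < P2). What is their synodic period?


1/P_syn = |1/P1 - 1/P2| = |1/0.73 - 1/14.0| => P_syn = 0.7702

0.7702 years


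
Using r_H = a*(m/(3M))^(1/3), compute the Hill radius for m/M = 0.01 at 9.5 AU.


r_H = a * (m/3M)^(1/3) = 9.5 * (0.01/3)^(1/3) = 1.4191

1.4191 AU


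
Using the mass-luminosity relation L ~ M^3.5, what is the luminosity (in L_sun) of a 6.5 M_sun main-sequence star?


L/L_sun = (M/M_sun)^3.5 = 6.5^3.5 = 700.1591

700.1591 L_sun


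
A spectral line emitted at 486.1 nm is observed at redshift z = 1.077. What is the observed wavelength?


lam_obs = lam_emit * (1 + z) = 486.1 * (1 + 1.077) = 1009.6297

1009.6297 nm


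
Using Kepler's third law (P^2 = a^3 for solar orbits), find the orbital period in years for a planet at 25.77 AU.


P = a^(3/2) = 25.77^1.5 = 130.8192

130.8192 years


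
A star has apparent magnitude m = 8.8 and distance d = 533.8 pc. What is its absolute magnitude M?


M = m - 5*log10(d) + 5 = 8.8 - 5*log10(533.8) + 5 = 0.1631

0.1631


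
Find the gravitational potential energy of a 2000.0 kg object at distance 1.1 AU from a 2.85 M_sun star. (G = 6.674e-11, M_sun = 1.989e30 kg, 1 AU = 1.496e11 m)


M = 2.85 * 1.989e30 kg = 5.66865e+30 kg; r = 1.1 AU * 1.496e11 m/AU = 1.6456e+11 m. U = -GM*m/r = -(6.674e-11 * 5.66865e+30 * 2000.0) / 1.6456e+11 = -4.598e+12

-4.598e+12 J


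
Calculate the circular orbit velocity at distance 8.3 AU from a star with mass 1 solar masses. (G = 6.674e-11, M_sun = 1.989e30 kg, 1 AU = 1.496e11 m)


v = sqrt(GM/r) = sqrt(6.674e-11 * 1.989e+30 / 1.242e+12) = 10339.6455

10339.6455 m/s


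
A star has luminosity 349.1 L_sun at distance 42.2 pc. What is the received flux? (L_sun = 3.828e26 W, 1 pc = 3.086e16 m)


F = L / (4*pi*d^2) = 1.336e+29 / (4*pi*(1.302e+18)^2) = 6.270e-09

6.270e-09 W/m^2


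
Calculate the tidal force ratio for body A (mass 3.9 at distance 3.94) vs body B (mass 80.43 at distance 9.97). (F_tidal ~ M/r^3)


Ratio = (M1/r1^3) / (M2/r2^3) = (3.9/3.94^3) / (80.43/9.97^3) = 0.7857

0.7857


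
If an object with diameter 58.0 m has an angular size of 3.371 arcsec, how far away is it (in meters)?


D = size / theta_rad, theta_rad = 3.371 * pi/(180*3600) = 1.634e-05, D = 3.549e+06

3.549e+06 m


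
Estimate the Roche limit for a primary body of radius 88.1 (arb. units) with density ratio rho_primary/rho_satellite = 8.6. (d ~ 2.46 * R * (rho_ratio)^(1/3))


d_Roche = 2.46 * 88.1 * 8.6^(1/3) = 444.0281

444.0281


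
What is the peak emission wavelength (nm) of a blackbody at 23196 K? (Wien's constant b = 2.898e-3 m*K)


lam_max = b / T = 2.898e-3 / 23196 = 1.249e-07 m = 124.9353 nm

124.9353 nm


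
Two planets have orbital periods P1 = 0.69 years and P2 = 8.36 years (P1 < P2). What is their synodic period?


1/P_syn = |1/P1 - 1/P2| = |1/0.69 - 1/8.36| => P_syn = 0.7521

0.7521 years


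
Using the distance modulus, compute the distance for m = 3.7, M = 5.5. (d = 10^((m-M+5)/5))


d = 10^((m - M + 5)/5) = 10^((3.7 - 5.5 + 5)/5) = 4.3652

4.3652 pc


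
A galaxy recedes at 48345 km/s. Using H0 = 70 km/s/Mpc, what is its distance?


d = v / H0 = 48345 / 70 = 690.6429

690.6429 Mpc


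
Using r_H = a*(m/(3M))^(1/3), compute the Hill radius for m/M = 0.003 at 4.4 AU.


r_H = a * (m/3M)^(1/3) = 4.4 * (0.003/3)^(1/3) = 0.44

0.44 AU
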